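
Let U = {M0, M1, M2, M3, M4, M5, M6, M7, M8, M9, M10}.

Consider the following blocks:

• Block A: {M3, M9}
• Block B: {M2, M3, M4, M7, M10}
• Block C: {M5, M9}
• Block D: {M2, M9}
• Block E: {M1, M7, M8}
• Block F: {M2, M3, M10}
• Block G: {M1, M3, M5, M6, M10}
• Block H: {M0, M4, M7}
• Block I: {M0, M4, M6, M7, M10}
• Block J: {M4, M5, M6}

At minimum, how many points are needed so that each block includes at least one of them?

Take T = {M5, M7, M9, M10}. Each listed block contains at least one of these, so T is a hitting set of size 4.
No choice of 3 points meets every block, so 4 is the minimum.

4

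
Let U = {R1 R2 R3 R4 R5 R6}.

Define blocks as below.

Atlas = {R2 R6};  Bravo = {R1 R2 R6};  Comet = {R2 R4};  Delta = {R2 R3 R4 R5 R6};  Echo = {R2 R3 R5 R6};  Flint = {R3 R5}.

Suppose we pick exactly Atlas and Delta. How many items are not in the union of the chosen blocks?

Union of Atlas, Delta = {R2, R3, R4, R5, R6}.
Not covered: R1 — 1 item.

1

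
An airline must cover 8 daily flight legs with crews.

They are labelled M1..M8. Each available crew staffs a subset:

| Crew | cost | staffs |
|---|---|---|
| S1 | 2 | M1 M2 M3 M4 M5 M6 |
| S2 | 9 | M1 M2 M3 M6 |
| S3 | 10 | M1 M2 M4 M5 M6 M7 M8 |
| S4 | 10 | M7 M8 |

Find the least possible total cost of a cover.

12

S1, S3 together cover every leg (S1 ∪ S3 = {M1, M2, M3, M4, M5, M6, M7, M8}); total cost 2 + 10 = 12.
No covering selection has total cost below 12.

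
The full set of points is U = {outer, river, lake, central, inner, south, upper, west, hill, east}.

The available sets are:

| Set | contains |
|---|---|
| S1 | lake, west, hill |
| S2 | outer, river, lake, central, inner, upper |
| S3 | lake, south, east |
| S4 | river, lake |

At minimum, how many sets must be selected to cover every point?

3

S1, S2, and S3 cover everything between them: the union {outer, river, lake, central, inner, south, upper, west, hill, east} is all of U.
Only S2 contains outer, so S2 is forced; the remaining 4 points need at least 2 more sets (each remaining set adds at most 2) — so at least 3 sets are needed, and 3 is optimal.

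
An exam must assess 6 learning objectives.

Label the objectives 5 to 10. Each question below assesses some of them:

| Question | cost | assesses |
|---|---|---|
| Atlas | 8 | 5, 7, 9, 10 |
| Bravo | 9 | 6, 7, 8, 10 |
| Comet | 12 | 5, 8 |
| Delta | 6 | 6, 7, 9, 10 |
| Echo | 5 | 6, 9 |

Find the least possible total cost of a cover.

Atlas, Bravo together cover every objective (Atlas ∪ Bravo = {5, 6, 7, 8, 9, 10}); total cost 8 + 9 = 17.
The greedy pick Delta, Comet costs 18; no covering selection beats 17.

17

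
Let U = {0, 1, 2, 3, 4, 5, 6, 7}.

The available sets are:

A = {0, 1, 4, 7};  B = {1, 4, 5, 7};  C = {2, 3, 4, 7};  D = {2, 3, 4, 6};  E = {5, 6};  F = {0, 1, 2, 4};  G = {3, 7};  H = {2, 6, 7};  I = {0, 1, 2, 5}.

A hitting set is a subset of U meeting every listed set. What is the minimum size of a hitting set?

T = {2, 6, 7} meets every set (each contains at least one member of T), and |T| = 3.
The sets E, F, G are pairwise disjoint, so any hitting set needs a separate point for each — at least 3. Hence 3 is optimal.

3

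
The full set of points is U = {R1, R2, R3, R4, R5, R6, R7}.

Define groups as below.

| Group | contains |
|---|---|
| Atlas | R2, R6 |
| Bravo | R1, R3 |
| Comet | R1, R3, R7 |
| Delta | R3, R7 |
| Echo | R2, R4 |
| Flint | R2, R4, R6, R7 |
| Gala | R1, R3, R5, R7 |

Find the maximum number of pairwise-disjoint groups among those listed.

2

Delta, Echo are pairwise disjoint (Delta={R3,R7}; Echo={R2,R4}).
Every remaining group overlaps one of these, and no 3 of the listed groups are pairwise disjoint, so 2 is the maximum.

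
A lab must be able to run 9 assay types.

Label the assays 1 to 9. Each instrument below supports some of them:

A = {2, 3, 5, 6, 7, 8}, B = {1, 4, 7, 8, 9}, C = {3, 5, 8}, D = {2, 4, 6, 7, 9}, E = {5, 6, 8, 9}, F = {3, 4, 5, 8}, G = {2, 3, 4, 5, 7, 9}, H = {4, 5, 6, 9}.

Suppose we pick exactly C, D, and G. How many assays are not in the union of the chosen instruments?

Union of C, D, G = {2, 3, 4, 5, 6, 7, 8, 9}.
Not covered: 1 — 1 assay.

1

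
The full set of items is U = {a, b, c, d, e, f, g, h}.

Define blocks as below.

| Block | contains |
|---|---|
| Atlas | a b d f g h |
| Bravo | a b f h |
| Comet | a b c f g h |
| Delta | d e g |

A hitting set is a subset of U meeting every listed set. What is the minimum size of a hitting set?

T = {b, e} meets every block (each contains at least one member of T), and |T| = 2.
The blocks Bravo, Delta are pairwise disjoint, so any hitting set needs a separate item for each — at least 2. Hence 2 is optimal.

2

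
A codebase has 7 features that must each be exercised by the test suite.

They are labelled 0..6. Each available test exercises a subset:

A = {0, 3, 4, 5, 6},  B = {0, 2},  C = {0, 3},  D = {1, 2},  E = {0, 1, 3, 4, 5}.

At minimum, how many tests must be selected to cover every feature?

2

A and D together: A ∪ D = {0, 1, 2, 3, 4, 5, 6} — every feature is covered.
No single test has all 7 features (the largest, A, has 5), so 2 is optimal.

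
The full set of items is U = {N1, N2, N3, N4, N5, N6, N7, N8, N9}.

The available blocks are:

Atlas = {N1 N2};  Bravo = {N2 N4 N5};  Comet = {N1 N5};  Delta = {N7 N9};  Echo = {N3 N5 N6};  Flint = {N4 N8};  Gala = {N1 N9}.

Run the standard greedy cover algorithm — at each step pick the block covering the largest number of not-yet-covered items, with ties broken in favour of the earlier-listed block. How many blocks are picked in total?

Greedy: pick Bravo (covers 3 new) → pick Delta (covers 2 new) → pick Echo (covers 2 new) → pick Atlas (covers 1 new) → pick Flint (covers 1 new). Total picks: 5.
(The true minimum cover uses only 4 blocks, so greedy is not optimal here.)

5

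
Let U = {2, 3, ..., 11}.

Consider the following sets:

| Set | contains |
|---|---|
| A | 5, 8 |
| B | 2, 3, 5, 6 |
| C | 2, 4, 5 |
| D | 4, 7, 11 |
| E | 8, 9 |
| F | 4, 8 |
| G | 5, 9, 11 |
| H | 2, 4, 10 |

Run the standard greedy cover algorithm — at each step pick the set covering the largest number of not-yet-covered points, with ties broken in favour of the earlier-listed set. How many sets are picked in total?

Greedy: pick B (covers 4 new) → pick D (covers 3 new) → pick E (covers 2 new) → pick H (covers 1 new). Total picks: 4.

4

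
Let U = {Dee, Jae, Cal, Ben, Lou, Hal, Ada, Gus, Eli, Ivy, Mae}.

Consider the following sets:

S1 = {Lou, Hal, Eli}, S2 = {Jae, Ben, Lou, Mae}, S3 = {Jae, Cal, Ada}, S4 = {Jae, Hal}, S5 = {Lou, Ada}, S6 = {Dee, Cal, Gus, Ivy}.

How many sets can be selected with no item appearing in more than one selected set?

S4, S5, S6 are pairwise disjoint (S4={Jae,Hal}; S5={Lou,Ada}; S6={Dee,Cal,Gus,Ivy}).
Every remaining set overlaps one of these, and no 4 of the listed sets are pairwise disjoint, so 3 is the maximum.

3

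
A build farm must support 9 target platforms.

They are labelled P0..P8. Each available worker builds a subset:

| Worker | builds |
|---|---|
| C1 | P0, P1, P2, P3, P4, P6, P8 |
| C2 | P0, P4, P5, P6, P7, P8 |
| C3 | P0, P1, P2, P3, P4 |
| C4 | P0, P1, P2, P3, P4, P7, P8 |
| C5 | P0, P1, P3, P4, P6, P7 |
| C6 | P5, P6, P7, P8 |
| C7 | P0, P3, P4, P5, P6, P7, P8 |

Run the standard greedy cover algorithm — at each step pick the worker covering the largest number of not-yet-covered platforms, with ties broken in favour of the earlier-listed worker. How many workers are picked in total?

Greedy: pick C1 (covers 7 new) → pick C2 (covers 2 new). Total picks: 2.

2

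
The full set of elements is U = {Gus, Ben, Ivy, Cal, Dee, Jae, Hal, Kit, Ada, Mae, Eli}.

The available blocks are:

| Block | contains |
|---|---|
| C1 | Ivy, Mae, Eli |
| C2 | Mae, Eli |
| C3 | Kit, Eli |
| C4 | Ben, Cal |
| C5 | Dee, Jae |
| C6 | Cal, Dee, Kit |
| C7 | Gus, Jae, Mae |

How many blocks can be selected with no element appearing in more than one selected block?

C3, C4, C5 are pairwise disjoint (C3={Kit,Eli}; C4={Ben,Cal}; C5={Dee,Jae}).
Every remaining block overlaps one of these, and no 4 of the listed blocks are pairwise disjoint, so 3 is the maximum.

3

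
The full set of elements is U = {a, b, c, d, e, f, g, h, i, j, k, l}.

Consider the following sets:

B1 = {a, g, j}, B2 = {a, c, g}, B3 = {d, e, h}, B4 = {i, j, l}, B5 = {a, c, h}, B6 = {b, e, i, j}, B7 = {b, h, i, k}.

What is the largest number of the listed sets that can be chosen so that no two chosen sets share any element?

3

B2, B3, B4 are pairwise disjoint (B2={a,c,g}; B3={d,e,h}; B4={i,j,l}).
Every remaining set overlaps one of these, and no 4 of the listed sets are pairwise disjoint, so 3 is the maximum.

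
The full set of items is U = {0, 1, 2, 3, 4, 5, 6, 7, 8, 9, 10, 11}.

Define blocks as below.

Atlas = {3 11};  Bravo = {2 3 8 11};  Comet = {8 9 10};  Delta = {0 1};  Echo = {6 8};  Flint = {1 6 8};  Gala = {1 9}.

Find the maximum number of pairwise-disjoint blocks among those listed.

Atlas, Echo, Gala are pairwise disjoint (Atlas={3,11}; Echo={6,8}; Gala={1,9}).
Every remaining block overlaps one of these, and no 4 of the listed blocks are pairwise disjoint, so 3 is the maximum.

3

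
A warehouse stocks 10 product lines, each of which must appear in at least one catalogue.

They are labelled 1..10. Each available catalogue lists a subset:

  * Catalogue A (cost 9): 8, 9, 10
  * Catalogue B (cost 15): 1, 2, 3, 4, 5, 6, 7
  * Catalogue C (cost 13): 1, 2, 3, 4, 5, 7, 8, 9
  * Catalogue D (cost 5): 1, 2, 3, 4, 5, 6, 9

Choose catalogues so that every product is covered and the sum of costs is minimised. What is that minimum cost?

A, B together cover every product (A ∪ B = {1, 2, 3, 4, 5, 6, 7, 8, 9, 10}); total cost 9 + 15 = 24.
The greedy pick D, A, C costs 27; no covering selection beats 24.

24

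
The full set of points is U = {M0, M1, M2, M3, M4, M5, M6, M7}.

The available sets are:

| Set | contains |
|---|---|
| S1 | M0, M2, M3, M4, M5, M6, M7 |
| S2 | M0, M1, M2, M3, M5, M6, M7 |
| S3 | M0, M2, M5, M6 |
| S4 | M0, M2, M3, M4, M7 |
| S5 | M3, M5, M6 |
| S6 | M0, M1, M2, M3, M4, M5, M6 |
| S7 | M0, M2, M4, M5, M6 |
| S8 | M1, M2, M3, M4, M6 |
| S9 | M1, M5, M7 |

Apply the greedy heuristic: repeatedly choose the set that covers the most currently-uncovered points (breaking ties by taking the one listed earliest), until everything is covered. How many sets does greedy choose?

2

Greedy: pick S1 (covers 7 new) → pick S2 (covers 1 new). Total picks: 2.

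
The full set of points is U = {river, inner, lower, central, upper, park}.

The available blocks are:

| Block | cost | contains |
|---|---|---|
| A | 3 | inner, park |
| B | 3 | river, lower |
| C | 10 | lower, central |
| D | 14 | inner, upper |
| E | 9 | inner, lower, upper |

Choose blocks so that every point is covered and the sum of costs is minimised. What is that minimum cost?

25

A, B, C, E together cover every point (A ∪ B ∪ C ∪ E = {river, inner, lower, central, upper, park}); total cost 3 + 3 + 10 + 9 = 25.
No covering selection has total cost below 25.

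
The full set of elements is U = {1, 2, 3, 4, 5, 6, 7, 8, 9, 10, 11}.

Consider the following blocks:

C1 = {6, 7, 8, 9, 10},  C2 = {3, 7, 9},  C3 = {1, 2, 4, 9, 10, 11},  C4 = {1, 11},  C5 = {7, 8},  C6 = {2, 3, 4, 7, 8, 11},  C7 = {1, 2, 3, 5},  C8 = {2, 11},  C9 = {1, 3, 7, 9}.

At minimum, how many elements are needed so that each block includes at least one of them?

3

H = {1, 7, 11} meets every block (each contains at least one member of H), and |H| = 3.
No choice of 2 elements meets every block, so 3 is the minimum.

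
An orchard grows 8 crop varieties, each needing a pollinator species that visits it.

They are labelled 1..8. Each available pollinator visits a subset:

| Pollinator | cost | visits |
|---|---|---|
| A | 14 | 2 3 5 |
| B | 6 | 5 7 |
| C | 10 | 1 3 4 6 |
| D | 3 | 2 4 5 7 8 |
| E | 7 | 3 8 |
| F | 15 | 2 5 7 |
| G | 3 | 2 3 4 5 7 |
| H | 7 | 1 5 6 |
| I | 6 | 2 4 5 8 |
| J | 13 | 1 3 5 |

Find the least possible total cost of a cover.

13

D, G, H together cover every variety (D ∪ G ∪ H = {1, 2, 3, 4, 5, 6, 7, 8}); total cost 3 + 3 + 7 = 13.
No covering selection has total cost below 13.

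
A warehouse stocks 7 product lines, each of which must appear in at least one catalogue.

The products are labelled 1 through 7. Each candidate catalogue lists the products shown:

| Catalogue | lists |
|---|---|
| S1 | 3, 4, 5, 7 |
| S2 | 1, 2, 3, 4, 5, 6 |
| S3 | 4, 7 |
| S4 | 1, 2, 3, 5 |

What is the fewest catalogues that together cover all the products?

2

Take {S1, S2}. Their union is {1, 2, 3, 4, 5, 6, 7}, which is all 7 products.
No single catalogue has all 7 products (the largest, S2, has 6), so 2 is optimal.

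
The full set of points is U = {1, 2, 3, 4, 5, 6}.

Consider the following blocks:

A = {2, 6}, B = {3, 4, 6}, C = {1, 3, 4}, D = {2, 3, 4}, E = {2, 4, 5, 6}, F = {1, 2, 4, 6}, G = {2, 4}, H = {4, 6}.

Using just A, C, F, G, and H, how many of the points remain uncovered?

1

Union of A, C, F, G, H = {1, 2, 3, 4, 6}.
Not covered: 5 — 1 point.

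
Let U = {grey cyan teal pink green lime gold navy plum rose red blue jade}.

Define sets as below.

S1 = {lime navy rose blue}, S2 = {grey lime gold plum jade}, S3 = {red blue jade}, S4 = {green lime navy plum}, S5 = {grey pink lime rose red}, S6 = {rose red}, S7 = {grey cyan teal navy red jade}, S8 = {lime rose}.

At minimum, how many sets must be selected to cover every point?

5

S1 and S2 and S4 and S5 and S7 together: S1 ∪ S2 ∪ S4 ∪ S5 ∪ S7 = {grey, cyan, teal, pink, green, lime, gold, navy, plum, rose, red, blue, jade} — every point is covered.
No 4 of the 8 sets cover everything (all 70 combinations miss at least one point), so 5 is optimal.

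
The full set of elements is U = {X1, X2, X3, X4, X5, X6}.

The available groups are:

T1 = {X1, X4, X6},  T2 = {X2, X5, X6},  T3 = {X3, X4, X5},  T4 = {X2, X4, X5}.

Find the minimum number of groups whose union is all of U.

T1, T3, and T4 cover everything between them: the union {X1, X2, X3, X4, X5, X6} is all of U.
Only T1 contains X1, so T1 is forced; the remaining 3 elements need at least 2 more groups (each remaining group adds at most 2) — so at least 3 groups are needed, and 3 is optimal.

3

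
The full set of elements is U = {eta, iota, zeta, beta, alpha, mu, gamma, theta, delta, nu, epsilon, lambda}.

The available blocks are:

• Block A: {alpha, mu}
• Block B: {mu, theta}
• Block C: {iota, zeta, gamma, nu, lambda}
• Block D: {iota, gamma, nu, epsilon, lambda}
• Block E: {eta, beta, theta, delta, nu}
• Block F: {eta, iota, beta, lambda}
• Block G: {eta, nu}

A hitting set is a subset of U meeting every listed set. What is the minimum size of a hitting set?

Take H = {eta, iota, mu}. Each listed block contains at least one of these, so H is a hitting set of size 3.
No choice of 2 elements meets every block, so 3 is the minimum.

3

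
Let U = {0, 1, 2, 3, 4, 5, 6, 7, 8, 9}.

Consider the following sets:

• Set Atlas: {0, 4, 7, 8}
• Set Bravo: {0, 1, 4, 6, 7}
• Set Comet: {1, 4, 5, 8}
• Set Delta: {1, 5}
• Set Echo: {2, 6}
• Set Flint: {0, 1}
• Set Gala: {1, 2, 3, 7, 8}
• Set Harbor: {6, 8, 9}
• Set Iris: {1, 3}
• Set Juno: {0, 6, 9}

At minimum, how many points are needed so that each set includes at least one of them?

3

H = {0, 1, 6} meets every set (each contains at least one member of H), and |H| = 3.
The sets Atlas, Delta, Echo are pairwise disjoint, so any hitting set needs a separate point for each — at least 3. Hence 3 is optimal.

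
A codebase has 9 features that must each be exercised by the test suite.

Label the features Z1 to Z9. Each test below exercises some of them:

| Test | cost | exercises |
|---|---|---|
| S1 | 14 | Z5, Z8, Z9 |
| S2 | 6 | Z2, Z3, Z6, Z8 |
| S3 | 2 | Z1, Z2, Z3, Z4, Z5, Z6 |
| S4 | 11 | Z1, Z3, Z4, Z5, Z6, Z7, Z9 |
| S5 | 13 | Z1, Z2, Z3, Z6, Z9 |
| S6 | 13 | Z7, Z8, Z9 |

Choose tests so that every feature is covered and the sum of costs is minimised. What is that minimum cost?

15

S3, S6 together cover every feature (S3 ∪ S6 = {Z1, Z2, Z3, Z4, Z5, Z6, Z7, Z8, Z9}); total cost 2 + 13 = 15.
No covering selection has total cost below 15.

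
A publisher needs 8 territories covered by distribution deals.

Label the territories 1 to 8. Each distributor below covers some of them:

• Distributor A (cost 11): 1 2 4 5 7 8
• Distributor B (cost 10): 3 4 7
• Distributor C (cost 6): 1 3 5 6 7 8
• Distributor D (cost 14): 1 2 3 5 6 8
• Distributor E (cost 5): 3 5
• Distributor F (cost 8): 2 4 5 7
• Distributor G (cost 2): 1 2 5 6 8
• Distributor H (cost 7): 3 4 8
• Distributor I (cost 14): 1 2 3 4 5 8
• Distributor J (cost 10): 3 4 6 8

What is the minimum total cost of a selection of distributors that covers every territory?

12

B, G together cover every territory (B ∪ G = {1, 2, 3, 4, 5, 6, 7, 8}); total cost 10 + 2 = 12.
The greedy pick G, C, H costs 15; no covering selection beats 12.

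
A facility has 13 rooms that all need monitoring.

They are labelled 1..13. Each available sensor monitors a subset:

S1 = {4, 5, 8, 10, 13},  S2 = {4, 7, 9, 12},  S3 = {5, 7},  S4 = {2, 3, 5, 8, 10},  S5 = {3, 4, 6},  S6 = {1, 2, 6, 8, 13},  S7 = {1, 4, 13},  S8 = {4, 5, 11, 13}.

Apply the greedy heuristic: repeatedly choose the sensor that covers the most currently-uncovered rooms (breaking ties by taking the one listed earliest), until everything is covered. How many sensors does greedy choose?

Greedy: pick S1 (covers 5 new) → pick S2 (covers 3 new) → pick S6 (covers 3 new) → pick S4 (covers 1 new) → pick S8 (covers 1 new). Total picks: 5.
(The true minimum cover uses only 4 sensors, so greedy is not optimal here.)

5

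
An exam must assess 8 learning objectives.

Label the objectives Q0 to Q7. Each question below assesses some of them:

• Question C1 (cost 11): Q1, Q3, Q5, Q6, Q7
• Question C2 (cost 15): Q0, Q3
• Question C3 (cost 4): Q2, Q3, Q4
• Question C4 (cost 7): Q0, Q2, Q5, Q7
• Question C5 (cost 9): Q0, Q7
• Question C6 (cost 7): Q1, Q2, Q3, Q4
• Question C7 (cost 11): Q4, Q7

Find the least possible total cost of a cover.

C1, C3, C4 together cover every objective (C1 ∪ C3 ∪ C4 = {Q0, Q1, Q2, Q3, Q4, Q5, Q6, Q7}); total cost 11 + 4 + 7 = 22.
No covering selection has total cost below 22.

22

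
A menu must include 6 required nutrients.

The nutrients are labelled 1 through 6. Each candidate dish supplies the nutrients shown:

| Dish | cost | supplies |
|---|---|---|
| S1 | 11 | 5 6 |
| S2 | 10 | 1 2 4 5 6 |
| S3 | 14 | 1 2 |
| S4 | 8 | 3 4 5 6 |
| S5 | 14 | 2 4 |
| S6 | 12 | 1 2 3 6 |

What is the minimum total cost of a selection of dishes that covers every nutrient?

18

S2, S4 together cover every nutrient (S2 ∪ S4 = {1, 2, 3, 4, 5, 6}); total cost 10 + 8 = 18.
No covering selection has total cost below 18.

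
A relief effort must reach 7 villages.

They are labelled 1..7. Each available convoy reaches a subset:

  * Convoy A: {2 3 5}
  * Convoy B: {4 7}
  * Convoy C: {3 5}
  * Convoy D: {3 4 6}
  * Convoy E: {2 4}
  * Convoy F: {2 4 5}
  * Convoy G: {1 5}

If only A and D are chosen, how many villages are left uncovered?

Union of A, D = {2, 3, 4, 5, 6}.
Not covered: 1, 7 — 2 villages.

2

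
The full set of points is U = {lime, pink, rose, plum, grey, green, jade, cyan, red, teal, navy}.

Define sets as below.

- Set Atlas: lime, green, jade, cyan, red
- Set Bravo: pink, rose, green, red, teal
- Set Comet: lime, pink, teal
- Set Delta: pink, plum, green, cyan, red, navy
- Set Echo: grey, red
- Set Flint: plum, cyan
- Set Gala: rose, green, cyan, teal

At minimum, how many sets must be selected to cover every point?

4

Take {Atlas, Delta, Echo, Gala}. Their union is {lime, pink, rose, plum, grey, green, jade, cyan, red, teal, navy}, which is all 11 points.
Only Delta contains navy, so Delta is forced; the remaining 5 points need at least 3 more sets (each remaining set adds at most 2) — so at least 4 sets are needed, and 4 is optimal.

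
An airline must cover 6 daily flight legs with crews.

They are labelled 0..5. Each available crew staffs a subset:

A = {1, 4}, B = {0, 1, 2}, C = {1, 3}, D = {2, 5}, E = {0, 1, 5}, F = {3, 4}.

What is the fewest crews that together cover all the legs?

B and D and F together: B ∪ D ∪ F = {0, 1, 2, 3, 4, 5} — every leg is covered.
No 2 of the 6 crews cover everything (all 15 combinations miss at least one leg), so 3 is optimal.

3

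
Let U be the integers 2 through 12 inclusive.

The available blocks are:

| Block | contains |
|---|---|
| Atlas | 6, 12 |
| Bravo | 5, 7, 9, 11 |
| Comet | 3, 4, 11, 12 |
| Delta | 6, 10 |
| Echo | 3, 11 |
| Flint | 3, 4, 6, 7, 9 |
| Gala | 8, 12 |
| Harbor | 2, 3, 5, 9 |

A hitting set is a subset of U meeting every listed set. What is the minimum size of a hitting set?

4

Take H = {3, 10, 11, 12}. Each listed block contains at least one of these, so H is a hitting set of size 4.
No choice of 3 points meets every block, so 4 is the minimum.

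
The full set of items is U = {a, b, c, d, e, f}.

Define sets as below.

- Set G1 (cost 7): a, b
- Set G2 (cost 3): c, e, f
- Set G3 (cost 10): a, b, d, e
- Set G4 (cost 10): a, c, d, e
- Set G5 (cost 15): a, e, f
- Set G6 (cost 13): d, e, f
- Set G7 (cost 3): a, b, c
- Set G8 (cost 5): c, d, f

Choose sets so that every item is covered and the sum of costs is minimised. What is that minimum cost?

11

G2, G7, G8 together cover every item (G2 ∪ G7 ∪ G8 = {a, b, c, d, e, f}); total cost 3 + 3 + 5 = 11.
No covering selection has total cost below 11.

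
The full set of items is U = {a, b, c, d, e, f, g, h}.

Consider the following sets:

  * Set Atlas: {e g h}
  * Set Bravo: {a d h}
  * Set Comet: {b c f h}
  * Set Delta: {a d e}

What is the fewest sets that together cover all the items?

Take {Atlas, Comet, Delta}. Their union is {a, b, c, d, e, f, g, h}, which is all 8 items.
Only Comet contains b, so Comet is forced; the remaining 4 items need at least 2 more sets (each remaining set adds at most 3) — so at least 3 sets are needed, and 3 is optimal.

3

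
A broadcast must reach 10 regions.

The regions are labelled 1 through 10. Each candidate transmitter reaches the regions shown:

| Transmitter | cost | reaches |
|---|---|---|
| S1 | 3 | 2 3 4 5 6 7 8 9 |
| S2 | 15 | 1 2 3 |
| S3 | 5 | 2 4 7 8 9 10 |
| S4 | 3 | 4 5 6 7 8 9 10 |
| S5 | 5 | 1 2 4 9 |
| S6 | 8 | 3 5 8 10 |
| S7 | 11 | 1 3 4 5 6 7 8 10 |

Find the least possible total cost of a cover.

11

S1, S4, S5 together cover every region (S1 ∪ S4 ∪ S5 = {1, 2, 3, 4, 5, 6, 7, 8, 9, 10}); total cost 3 + 3 + 5 = 11.
No covering selection has total cost below 11.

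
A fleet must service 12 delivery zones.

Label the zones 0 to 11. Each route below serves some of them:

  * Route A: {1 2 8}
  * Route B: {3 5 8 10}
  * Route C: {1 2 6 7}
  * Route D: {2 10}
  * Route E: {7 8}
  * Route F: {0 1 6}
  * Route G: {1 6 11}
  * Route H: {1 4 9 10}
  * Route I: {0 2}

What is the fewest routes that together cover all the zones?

Take {B, C, G, H, I}. Their union is {0, 1, 2, 3, 4, 5, 6, 7, 8, 9, 10, 11}, which is all 12 zones.
No 4 of the 9 routes cover everything (all 126 combinations miss at least one zone), so 5 is optimal.

5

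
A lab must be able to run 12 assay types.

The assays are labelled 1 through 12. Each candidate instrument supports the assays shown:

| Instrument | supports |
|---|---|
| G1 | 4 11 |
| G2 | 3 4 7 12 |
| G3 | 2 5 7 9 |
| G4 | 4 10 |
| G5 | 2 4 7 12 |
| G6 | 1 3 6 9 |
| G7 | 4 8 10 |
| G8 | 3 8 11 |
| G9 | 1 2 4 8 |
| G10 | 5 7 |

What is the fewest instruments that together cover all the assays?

5

G3 and G5 and G6 and G7 and G8 together: G3 ∪ G5 ∪ G6 ∪ G7 ∪ G8 = {1, 2, 3, 4, 5, 6, 7, 8, 9, 10, 11, 12} — every assay is covered.
No 4 of the 10 instruments cover everything (all 210 combinations miss at least one assay), so 5 is optimal.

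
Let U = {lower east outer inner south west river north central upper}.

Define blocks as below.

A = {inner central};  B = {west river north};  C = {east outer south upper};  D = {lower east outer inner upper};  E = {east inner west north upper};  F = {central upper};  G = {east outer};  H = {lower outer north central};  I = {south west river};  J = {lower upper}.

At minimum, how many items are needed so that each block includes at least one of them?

T = {east, west, central, upper} meets every block (each contains at least one member of T), and |T| = 4.
The blocks A, B, G, J are pairwise disjoint, so any hitting set needs a separate item for each — at least 4. Hence 4 is optimal.

4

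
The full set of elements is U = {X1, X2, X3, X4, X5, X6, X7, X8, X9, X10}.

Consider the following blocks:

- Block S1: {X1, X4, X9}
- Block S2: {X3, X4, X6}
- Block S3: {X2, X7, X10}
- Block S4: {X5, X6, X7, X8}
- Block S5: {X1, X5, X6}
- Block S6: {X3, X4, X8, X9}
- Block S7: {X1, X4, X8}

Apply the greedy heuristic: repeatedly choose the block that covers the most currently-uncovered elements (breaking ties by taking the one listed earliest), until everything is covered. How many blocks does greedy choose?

Greedy: pick S4 (covers 4 new) → pick S1 (covers 3 new) → pick S3 (covers 2 new) → pick S2 (covers 1 new). Total picks: 4.
(The true minimum cover uses only 3 blocks, so greedy is not optimal here.)

4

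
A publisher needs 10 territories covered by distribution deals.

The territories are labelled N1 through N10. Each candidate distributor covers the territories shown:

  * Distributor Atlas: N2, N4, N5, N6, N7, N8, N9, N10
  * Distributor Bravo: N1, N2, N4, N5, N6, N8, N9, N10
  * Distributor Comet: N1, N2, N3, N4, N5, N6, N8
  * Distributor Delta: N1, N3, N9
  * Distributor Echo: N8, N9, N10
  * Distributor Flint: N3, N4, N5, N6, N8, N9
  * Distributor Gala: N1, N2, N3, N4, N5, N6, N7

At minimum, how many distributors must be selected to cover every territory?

Take {Bravo, Gala}. Their union is {N1, N2, N3, N4, N5, N6, N7, N8, N9, N10}, which is all 10 territories.
No single distributor has all 10 territories (the largest, Atlas, has 8), so 2 is optimal.

2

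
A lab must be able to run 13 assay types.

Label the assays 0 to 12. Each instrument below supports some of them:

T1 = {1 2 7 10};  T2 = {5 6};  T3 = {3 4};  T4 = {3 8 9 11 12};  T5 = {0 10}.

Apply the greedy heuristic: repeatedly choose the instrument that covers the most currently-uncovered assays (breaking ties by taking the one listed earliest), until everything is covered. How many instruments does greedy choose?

Greedy: pick T4 (covers 5 new) → pick T1 (covers 4 new) → pick T2 (covers 2 new) → pick T3 (covers 1 new) → pick T5 (covers 1 new). Total picks: 5.

5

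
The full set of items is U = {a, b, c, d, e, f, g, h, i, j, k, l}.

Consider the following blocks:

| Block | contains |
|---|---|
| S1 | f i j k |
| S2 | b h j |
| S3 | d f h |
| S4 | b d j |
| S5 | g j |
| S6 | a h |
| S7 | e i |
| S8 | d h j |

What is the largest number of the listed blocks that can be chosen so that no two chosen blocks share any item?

S3, S5, S7 are pairwise disjoint (S3={d,f,h}; S5={g,j}; S7={e,i}).
Every remaining block overlaps one of these, and no 4 of the listed blocks are pairwise disjoint, so 3 is the maximum.

3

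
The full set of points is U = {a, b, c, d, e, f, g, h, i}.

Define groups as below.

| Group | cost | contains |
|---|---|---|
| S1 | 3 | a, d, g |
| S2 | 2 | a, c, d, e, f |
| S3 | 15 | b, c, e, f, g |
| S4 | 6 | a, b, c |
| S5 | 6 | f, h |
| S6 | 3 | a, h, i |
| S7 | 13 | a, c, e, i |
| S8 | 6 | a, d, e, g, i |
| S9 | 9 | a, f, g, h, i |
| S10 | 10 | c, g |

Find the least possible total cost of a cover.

14

S1, S2, S4, S6 together cover every point (S1 ∪ S2 ∪ S4 ∪ S6 = {a, b, c, d, e, f, g, h, i}); total cost 3 + 2 + 6 + 3 = 14.
No covering selection has total cost below 14.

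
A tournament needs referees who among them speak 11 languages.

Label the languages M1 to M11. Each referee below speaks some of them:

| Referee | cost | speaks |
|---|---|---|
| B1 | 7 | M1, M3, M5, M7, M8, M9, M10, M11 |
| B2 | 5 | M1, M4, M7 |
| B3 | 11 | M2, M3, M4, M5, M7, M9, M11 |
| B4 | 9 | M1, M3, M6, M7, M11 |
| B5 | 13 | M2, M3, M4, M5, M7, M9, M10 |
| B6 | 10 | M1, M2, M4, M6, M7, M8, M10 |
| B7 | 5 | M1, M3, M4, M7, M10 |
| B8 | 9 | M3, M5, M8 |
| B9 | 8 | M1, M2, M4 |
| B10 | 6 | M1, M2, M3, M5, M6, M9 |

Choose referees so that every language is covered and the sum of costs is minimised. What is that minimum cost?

17

B1, B6 together cover every language (B1 ∪ B6 = {M1, M2, M3, M4, M5, M6, M7, M8, M9, M10, M11}); total cost 7 + 10 = 17.
The greedy pick B1, B10, B2 costs 18; no covering selection beats 17.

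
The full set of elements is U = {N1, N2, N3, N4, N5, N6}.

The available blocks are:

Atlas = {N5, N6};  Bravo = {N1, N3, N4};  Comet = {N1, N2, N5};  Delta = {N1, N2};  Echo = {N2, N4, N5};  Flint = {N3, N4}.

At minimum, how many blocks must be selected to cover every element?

Atlas, Comet, and Flint cover everything between them: the union {N1, N2, N3, N4, N5, N6} is all of U.
Only Atlas contains N6, so Atlas is forced; the remaining 4 elements need at least 2 more blocks (each remaining block adds at most 3) — so at least 3 blocks are needed, and 3 is optimal.

3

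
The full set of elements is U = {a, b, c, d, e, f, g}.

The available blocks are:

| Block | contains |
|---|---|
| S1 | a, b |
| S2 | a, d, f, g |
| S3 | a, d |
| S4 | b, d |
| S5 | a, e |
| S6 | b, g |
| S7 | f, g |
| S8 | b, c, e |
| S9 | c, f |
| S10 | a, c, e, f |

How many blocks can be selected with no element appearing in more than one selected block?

S4, S5, S9 are pairwise disjoint (S4={b,d}; S5={a,e}; S9={c,f}).
Every remaining block overlaps one of these, and no 4 of the listed blocks are pairwise disjoint, so 3 is the maximum.

3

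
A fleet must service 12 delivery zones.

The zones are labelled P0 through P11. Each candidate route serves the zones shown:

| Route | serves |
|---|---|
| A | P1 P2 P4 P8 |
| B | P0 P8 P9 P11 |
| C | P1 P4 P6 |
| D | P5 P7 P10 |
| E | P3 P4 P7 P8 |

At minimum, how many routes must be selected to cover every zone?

Take {A, B, C, D, E}. Their union is {P0, P1, P2, P3, P4, P5, P6, P7, P8, P9, P10, P11}, which is all 12 zones.
No 4 of the 5 routes cover everything (all 5 combinations miss at least one zone), so 5 is optimal.

5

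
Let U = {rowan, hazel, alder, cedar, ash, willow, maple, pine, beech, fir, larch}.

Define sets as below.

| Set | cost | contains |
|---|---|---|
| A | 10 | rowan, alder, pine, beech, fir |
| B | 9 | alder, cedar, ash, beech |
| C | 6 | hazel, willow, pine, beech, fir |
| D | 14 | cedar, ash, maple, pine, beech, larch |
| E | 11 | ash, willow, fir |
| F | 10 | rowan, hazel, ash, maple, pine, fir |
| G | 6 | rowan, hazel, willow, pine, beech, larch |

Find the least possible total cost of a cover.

25

B, F, G together cover every element (B ∪ F ∪ G = {rowan, hazel, alder, cedar, ash, willow, maple, pine, beech, fir, larch}); total cost 9 + 10 + 6 = 25.
No covering selection has total cost below 25.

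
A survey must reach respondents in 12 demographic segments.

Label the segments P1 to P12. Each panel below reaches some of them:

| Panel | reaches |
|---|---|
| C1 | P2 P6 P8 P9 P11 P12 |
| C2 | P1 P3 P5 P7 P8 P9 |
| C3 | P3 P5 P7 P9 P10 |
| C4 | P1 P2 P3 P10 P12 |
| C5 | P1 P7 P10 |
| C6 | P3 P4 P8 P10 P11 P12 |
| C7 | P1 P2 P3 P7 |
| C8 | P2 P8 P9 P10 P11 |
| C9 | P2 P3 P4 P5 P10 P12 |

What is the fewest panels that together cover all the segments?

3

C1 and C2 and C6 together: C1 ∪ C2 ∪ C6 = {P1, P2, P3, P4, P5, P6, P7, P8, P9, P10, P11, P12} — every segment is covered.
Only C1 contains P6, so C1 is forced; the remaining 6 segments need at least 2 more panels (each remaining panel adds at most 4) — so at least 3 panels are needed, and 3 is optimal.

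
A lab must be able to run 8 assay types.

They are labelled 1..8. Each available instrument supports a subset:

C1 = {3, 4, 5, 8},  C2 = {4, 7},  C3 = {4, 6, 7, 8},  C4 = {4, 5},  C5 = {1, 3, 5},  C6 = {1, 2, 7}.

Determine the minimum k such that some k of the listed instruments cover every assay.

3

C1 and C3 and C6 together: C1 ∪ C3 ∪ C6 = {1, 2, 3, 4, 5, 6, 7, 8} — every assay is covered.
Only C6 contains 2, so C6 is forced; the remaining 5 assays need at least 2 more instruments (each remaining instrument adds at most 4) — so at least 3 instruments are needed, and 3 is optimal.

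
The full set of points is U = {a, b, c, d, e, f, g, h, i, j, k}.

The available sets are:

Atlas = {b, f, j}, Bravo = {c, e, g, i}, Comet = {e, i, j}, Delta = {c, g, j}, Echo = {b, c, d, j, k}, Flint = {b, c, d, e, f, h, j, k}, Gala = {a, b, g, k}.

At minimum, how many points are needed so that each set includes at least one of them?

The 2 points {g, j} hit every set.
The sets Comet, Gala are pairwise disjoint, so any hitting set needs a separate point for each — at least 2. Hence 2 is optimal.

2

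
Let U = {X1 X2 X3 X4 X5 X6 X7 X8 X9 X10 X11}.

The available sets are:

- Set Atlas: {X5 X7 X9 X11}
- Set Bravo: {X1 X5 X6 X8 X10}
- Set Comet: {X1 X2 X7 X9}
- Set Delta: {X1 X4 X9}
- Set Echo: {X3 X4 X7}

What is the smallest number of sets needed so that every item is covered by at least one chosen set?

Take {Atlas, Bravo, Comet, Echo}. Their union is {X1, X2, X3, X4, X5, X6, X7, X8, X9, X10, X11}, which is all 11 items.
No 3 of the 5 sets cover everything (all 10 combinations miss at least one item), so 4 is optimal.

4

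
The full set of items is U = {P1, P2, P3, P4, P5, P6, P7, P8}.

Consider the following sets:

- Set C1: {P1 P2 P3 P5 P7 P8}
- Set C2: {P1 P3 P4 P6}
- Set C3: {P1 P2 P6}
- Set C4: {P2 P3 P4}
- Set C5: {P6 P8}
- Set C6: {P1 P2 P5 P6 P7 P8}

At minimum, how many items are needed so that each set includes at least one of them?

2

Take H = {P2, P6}. Each listed set contains at least one of these, so H is a hitting set of size 2.
The sets C4, C5 are pairwise disjoint, so any hitting set needs a separate item for each — at least 2. Hence 2 is optimal.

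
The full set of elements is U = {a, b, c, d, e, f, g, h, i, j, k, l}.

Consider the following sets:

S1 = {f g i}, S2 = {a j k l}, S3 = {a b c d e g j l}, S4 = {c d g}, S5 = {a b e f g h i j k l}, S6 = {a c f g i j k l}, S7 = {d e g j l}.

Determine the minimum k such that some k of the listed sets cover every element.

2

S4 and S5 cover everything between them: the union {a, b, c, d, e, f, g, h, i, j, k, l} is all of U.
No single set has all 12 elements (the largest, S5, has 10), so 2 is optimal.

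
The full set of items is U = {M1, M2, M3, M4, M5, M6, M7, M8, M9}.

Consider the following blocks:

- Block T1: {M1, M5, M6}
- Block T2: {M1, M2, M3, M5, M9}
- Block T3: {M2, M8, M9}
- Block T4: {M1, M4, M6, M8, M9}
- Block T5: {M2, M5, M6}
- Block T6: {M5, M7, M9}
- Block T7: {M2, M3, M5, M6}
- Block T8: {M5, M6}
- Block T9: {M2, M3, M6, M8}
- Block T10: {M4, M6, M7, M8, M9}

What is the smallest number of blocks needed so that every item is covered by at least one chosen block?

2

T2 and T10 cover everything between them: the union {M1, M2, M3, M4, M5, M6, M7, M8, M9} is all of U.
No single block has all 9 items (the largest, T2, has 5), so 2 is optimal.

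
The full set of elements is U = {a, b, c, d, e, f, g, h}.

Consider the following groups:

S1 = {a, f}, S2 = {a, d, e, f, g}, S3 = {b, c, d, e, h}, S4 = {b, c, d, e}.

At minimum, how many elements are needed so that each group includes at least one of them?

2

Take T = {d, f}. Each listed group contains at least one of these, so T is a hitting set of size 2.
The groups S1, S4 are pairwise disjoint, so any hitting set needs a separate element for each — at least 2. Hence 2 is optimal.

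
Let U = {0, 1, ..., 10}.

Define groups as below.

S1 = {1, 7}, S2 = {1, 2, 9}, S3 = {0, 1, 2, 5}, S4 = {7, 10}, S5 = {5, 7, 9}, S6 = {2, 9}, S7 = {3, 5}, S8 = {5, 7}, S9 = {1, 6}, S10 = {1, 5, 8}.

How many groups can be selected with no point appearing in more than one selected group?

S4, S6, S7, S9 are pairwise disjoint (S4={7,10}; S6={2,9}; S7={3,5}; S9={1,6}).
Every remaining group overlaps one of these, and no 5 of the listed groups are pairwise disjoint, so 4 is the maximum.

4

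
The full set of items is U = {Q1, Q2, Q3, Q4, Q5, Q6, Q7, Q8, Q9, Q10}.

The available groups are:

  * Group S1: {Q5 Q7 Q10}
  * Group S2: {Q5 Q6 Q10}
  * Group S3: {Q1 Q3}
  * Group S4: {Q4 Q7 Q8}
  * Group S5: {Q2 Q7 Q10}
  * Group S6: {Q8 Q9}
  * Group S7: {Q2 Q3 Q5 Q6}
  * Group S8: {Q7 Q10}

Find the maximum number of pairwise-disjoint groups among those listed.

S3, S6, S8 are pairwise disjoint (S3={Q1,Q3}; S6={Q8,Q9}; S8={Q7,Q10}).
Every remaining group overlaps one of these, and no 4 of the listed groups are pairwise disjoint, so 3 is the maximum.

3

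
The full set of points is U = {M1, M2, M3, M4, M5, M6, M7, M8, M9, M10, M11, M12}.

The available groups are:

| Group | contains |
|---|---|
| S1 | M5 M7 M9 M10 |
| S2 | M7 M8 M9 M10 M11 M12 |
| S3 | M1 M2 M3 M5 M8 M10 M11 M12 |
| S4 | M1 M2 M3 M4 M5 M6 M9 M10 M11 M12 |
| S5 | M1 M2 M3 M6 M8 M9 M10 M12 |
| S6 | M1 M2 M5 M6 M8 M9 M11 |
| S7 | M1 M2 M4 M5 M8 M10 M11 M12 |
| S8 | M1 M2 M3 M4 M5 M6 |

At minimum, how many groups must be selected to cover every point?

S2 and S4 cover everything between them: the union {M1, M2, M3, M4, M5, M6, M7, M8, M9, M10, M11, M12} is all of U.
No single group has all 12 points (the largest, S4, has 10), so 2 is optimal.

2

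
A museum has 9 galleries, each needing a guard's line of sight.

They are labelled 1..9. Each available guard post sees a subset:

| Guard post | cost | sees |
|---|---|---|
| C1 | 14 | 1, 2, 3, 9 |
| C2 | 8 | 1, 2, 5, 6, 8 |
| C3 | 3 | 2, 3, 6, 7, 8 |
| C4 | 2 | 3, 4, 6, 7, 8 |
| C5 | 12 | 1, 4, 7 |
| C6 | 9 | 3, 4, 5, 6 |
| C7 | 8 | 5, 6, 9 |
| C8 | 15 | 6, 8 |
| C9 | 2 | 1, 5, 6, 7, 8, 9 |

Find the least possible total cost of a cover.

7

C3, C4, C9 together cover every gallery (C3 ∪ C4 ∪ C9 = {1, 2, 3, 4, 5, 6, 7, 8, 9}); total cost 3 + 2 + 2 = 7.
No covering selection has total cost below 7.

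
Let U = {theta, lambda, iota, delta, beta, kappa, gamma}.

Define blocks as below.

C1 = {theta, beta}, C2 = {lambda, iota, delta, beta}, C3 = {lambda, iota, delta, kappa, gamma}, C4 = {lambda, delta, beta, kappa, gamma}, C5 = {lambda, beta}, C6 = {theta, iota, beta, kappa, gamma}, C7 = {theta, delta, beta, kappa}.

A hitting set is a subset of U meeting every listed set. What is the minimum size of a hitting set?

2

H = {beta, gamma} meets every block (each contains at least one member of H), and |H| = 2.
The blocks C1, C3 are pairwise disjoint, so any hitting set needs a separate item for each — at least 2. Hence 2 is optimal.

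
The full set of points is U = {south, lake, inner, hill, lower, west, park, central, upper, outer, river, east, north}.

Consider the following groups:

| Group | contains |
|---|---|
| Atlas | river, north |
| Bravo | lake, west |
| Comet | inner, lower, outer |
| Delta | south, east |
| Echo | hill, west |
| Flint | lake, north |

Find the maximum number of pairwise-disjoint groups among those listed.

Atlas, Comet, Delta, Echo are pairwise disjoint (Atlas={river,north}; Comet={inner,lower,outer}; Delta={south,east}; Echo={hill,west}).
Every remaining group overlaps one of these, and no 5 of the listed groups are pairwise disjoint, so 4 is the maximum.

4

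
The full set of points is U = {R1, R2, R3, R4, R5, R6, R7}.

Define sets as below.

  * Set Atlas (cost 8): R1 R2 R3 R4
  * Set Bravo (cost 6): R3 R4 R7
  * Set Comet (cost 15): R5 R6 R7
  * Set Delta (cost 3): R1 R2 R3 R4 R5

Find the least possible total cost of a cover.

18

Comet, Delta together cover every point (Comet ∪ Delta = {R1, R2, R3, R4, R5, R6, R7}); total cost 15 + 3 = 18.
The greedy pick Delta, Bravo, Comet costs 24; no covering selection beats 18.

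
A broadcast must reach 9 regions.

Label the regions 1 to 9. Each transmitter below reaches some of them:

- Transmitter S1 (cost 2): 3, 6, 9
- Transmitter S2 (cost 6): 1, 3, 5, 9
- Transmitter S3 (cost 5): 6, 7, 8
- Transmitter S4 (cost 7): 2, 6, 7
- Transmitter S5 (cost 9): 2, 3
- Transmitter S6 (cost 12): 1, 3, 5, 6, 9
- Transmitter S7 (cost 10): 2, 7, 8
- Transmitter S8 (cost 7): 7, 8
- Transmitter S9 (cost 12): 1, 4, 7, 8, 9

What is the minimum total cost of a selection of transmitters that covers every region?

25

S2, S4, S9 together cover every region (S2 ∪ S4 ∪ S9 = {1, 2, 3, 4, 5, 6, 7, 8, 9}); total cost 6 + 7 + 12 = 25.
The greedy pick S1, S3, S2, S4, S9 costs 32; no covering selection beats 25.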